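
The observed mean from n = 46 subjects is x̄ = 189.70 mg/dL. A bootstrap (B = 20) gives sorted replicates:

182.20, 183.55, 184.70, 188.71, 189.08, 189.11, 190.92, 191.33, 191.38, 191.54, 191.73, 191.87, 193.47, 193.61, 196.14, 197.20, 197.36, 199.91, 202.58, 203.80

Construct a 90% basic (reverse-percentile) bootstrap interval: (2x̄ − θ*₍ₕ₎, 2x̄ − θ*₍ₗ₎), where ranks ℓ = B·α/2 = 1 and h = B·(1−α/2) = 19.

(176.82, 197.20)

Percentile endpoints at ranks 1 and 19: θ*₍1₎ = 182.20, θ*₍19₎ = 202.58.
Basic interval reflects these around x̄:
  lower = 2 × 189.70 − 202.58 = 176.82
  upper = 2 × 189.70 − 182.20 = 197.20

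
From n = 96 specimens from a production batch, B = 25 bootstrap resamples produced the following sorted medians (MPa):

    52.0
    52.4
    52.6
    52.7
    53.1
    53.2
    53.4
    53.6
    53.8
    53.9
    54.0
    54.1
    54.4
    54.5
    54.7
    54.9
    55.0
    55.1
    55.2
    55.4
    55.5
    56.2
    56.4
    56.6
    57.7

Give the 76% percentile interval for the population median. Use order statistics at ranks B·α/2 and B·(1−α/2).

α = 0.24; lower rank = 25 × 0.120 = 3; upper rank = 25 × 0.880 = 22.
The 3rd smallest replicate is 52.6; the 22nd is 56.2.

(52.6, 56.2)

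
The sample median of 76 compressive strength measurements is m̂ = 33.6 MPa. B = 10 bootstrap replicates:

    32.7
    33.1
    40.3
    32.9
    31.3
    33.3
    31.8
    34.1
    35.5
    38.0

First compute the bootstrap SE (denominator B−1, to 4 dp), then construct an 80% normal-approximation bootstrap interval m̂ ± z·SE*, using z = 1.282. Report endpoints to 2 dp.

(29.94, 37.26)

Mean of replicates = 34.3000; sum of squared deviations = 73.3800; SE* = √(73.3800/9) = 2.8554
Margin = 1.282 × 2.8554 = 3.661
Interval: 33.6 ± 3.661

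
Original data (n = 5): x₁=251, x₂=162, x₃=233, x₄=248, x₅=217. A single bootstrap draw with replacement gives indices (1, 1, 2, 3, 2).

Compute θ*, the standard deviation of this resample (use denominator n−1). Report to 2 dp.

Resample values: 251, 251, 162, 233, 162.
Mean = 211.8000; sum of squared deviations = 8482.8000
s² = 8482.8000 / 4 = 2120.7000
s = √2120.7000 = 46.05

θ* = 46.05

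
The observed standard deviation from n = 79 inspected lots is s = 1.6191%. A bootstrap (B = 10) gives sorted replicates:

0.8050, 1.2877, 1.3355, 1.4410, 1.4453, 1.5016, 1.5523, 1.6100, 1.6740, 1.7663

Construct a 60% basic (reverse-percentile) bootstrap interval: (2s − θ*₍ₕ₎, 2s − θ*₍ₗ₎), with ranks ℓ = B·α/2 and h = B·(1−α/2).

Percentile endpoints at ranks 2 and 8: θ*₍2₎ = 1.2877, θ*₍8₎ = 1.6100.
Basic interval reflects these around s:
  lower = 2 × 1.6191 − 1.6100 = 1.6282
  upper = 2 × 1.6191 − 1.2877 = 1.9505

(1.6282, 1.9505)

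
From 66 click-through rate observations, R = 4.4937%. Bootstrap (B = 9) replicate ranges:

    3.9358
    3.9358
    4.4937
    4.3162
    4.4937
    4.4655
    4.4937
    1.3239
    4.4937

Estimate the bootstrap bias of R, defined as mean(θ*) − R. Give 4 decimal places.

mean(θ*) = (3.9358 + 3.9358 + 4.4937 + 4.3162 + 4.4937 + 4.4655 + 4.4937 + 1.3239 + 4.4937) / 9 = 3.99467
bias = 3.99467 − 4.4937

bias = −0.4990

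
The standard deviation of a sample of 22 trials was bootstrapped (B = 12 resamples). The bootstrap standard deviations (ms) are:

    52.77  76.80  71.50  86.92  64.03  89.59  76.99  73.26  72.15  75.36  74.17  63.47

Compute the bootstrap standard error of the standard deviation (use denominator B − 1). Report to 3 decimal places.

SE* = 9.953

Bootstrap SE is the standard deviation of the 12 replicate standard deviations.
Mean of replicates: (52.77 + 76.80 + 71.50 + 86.92 + 64.03 + 89.59 + 76.99 + 73.26 + 72.15 + 75.36 + 74.17 + 63.47) / 12 = 877.0100 / 12 = 73.0842
Sum of squared deviations: (−20.3142)² + (+3.7158)² + (−1.5842)² + (+13.8358)² + (−9.0542)² + (+16.5058)² + (+3.9058)² + (+0.1758)² + (−0.9342)² + (+2.2758)² + (+1.0858)² + (−9.6142)² = 1089.7829
Variance = 1089.7829 / 11 = 99.0712
SE* = √99.0712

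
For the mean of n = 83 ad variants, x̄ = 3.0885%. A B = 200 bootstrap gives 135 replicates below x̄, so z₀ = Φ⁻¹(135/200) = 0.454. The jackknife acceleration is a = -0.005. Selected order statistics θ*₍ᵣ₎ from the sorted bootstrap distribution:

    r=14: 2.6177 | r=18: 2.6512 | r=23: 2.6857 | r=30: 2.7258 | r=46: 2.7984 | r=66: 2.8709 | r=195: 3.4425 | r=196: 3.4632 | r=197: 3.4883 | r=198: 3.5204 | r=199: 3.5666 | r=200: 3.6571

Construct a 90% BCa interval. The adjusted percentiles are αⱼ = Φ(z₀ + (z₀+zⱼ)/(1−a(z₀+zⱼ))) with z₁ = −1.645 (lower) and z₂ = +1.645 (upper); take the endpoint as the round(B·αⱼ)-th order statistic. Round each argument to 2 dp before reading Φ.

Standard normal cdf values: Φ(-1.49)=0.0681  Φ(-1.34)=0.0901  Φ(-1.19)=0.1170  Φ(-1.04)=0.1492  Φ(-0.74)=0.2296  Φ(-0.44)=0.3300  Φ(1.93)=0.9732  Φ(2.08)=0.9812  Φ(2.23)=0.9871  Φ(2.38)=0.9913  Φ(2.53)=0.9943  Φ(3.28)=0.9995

(2.7984, 3.5666)

Lower: z₀ + z₁ = 0.454 + (-1.645) = -1.191; 1 − a(z₀+z₁) = 1 − (-0.005)(-1.191) = 0.9940; argument = 0.454 + (-1.191)/0.9940 = -0.7441 → -0.74.
α₁ = Φ(-0.74) = 0.2296; rank = round(200 × 0.2296) = 46; θ*₍46₎ = 2.7984.
Upper: z₀ + z₂ = 2.099; 1 − a(z₀+z₂) = 1.0105; argument = 2.5312 → 2.53; α₂ = 0.9943; rank = 199; θ*₍199₎ = 3.5666.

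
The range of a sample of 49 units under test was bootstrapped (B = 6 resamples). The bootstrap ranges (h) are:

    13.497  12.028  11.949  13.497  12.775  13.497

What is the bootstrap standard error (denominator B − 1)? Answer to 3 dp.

SE* = 0.741

Bootstrap SE is the standard deviation of the 6 replicate ranges.
Mean of replicates: (13.497 + 12.028 + 11.949 + 13.497 + 12.775 + 13.497) / 6 = 77.2430 / 6 = 12.8738
Sum of squared deviations: (+0.6232)² + (−0.8458)² + (−0.9248)² + (+0.6232)² + (−0.0988)² + (+0.6232)² = 2.7455
Variance = 2.7455 / 5 = 0.5491
SE* = √0.5491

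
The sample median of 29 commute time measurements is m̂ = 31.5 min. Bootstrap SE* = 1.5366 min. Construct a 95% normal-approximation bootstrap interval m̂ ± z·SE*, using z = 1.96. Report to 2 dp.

(28.49, 34.51)

Margin = 1.96 × 1.5366 = 3.012
Interval: 31.5 ± 3.012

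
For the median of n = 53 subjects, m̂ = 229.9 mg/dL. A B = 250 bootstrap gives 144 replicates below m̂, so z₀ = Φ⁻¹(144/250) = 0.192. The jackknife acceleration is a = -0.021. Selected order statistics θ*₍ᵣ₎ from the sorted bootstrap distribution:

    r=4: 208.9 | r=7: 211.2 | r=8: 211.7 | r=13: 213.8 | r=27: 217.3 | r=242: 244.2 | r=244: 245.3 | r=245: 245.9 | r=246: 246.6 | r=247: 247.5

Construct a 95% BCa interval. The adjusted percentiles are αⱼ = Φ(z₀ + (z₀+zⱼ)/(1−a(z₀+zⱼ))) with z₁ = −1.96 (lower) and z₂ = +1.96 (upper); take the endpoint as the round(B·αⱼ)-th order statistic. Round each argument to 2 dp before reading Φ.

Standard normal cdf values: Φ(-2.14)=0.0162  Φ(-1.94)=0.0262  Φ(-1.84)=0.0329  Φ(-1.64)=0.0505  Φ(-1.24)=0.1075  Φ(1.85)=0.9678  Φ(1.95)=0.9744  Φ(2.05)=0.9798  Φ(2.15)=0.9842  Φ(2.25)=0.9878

(213.8, 247.5)

Lower: z₀ + z₁ = 0.192 + (-1.960) = -1.768; 1 − a(z₀+z₁) = 1 − (-0.021)(-1.768) = 0.9629; argument = 0.192 + (-1.768)/0.9629 = -1.6442 → -1.64.
α₁ = Φ(-1.64) = 0.0505; rank = round(250 × 0.0505) = 13; θ*₍13₎ = 213.8.
Upper: z₀ + z₂ = 2.152; 1 − a(z₀+z₂) = 1.0452; argument = 2.2510 → 2.25; α₂ = 0.9878; rank = 247; θ*₍247₎ = 247.5.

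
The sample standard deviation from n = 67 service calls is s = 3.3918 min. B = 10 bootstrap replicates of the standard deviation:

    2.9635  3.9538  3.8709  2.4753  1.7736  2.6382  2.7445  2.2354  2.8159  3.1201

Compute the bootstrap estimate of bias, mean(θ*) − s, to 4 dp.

bias = −0.5327

mean(θ*) = (2.9635 + 3.9538 + 3.8709 + 2.4753 + 1.7736 + 2.6382 + 2.7445 + 2.2354 + 2.8159 + 3.1201) / 10 = 2.85912
bias = 2.85912 − 3.3918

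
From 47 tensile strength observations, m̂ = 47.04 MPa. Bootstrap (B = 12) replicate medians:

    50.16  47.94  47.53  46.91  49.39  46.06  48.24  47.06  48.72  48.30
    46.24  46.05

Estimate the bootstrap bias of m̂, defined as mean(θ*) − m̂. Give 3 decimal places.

bias = +0.677

mean(θ*) = (50.16 + 47.94 + 47.53 + 46.91 + 49.39 + 46.06 + 48.24 + 47.06 + 48.72 + 48.30 + 46.24 + 46.05) / 12 = 47.7167
bias = 47.7167 − 47.04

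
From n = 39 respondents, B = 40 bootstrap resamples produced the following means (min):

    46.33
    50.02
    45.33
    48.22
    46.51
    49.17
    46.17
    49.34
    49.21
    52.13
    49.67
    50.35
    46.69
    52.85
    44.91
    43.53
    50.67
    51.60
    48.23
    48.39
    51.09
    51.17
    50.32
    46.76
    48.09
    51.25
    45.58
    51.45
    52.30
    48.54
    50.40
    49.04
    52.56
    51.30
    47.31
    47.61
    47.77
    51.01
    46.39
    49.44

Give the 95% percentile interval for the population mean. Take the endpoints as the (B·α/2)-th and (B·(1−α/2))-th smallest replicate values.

(43.53, 52.56)

Sorted replicates: 43.53, 44.91, 45.33, 45.58, 46.17, 46.33, 46.39, 46.51, 46.69, 46.76, 47.31, 47.61, 47.77, 48.09, 48.22, 48.23, 48.39, 48.54, 49.04, 49.17, 49.21, 49.34, 49.44, 49.67, 50.02, 50.32, 50.35, 50.40, 50.67, 51.01, 51.09, 51.17, 51.25, 51.30, 51.45, 51.60, 52.13, 52.30, 52.56, 52.85
α = 0.05; lower rank = 40 × 0.025 = 1; upper rank = 40 × 0.975 = 39.
The 1st smallest replicate is 43.53; the 39th is 52.56.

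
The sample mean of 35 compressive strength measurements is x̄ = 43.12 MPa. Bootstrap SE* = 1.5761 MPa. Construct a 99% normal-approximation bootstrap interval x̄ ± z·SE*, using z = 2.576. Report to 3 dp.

(39.060, 47.180)

Margin = 2.576 × 1.5761 = 4.0600
Interval: 43.12 ± 4.0600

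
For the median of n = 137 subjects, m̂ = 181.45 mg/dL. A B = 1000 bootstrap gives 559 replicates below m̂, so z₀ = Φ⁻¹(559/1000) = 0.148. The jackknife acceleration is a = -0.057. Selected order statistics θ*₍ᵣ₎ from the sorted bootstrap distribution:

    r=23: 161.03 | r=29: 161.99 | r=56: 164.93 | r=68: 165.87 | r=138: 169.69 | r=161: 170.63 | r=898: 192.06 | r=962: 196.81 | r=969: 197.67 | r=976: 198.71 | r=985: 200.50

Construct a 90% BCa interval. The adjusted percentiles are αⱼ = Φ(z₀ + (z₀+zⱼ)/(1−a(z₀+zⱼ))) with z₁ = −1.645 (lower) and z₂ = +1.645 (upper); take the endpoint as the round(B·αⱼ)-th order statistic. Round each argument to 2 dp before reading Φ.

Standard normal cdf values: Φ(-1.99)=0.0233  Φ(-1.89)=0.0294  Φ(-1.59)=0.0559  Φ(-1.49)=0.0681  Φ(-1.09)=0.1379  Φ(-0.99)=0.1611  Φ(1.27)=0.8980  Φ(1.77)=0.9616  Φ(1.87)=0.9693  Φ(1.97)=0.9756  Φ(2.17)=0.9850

Lower: z₀ + z₁ = 0.148 + (-1.645) = -1.497; 1 − a(z₀+z₁) = 1 − (-0.057)(-1.497) = 0.9147; argument = 0.148 + (-1.497)/0.9147 = -1.4887 → -1.49.
α₁ = Φ(-1.49) = 0.0681; rank = round(1000 × 0.0681) = 68; θ*₍68₎ = 165.87.
Upper: z₀ + z₂ = 1.793; 1 − a(z₀+z₂) = 1.1022; argument = 1.7747 → 1.77; α₂ = 0.9616; rank = 962; θ*₍962₎ = 196.81.

(165.87, 196.81)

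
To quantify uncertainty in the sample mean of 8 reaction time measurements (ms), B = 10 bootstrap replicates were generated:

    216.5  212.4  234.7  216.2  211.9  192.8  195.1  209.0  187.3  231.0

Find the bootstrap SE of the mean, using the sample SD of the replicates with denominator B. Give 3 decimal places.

Bootstrap SE is the standard deviation of the 10 replicate means.
Mean of replicates: (216.5 + 212.4 + 234.7 + 216.2 + 211.9 + 192.8 + 195.1 + 209.0 + 187.3 + 231.0) / 10 = 2106.9000 / 10 = 210.6900
Sum of squared deviations: (+5.8100)² + (+1.7100)² + (+24.0100)² + (+5.5100)² + (+1.2100)² + (−17.8900)² + (−15.5900)² + (−1.6900)² + (−23.3900)² + (+20.3100)² = 2170.5290
Variance = 2170.5290 / 10 = 217.0529
SE* = √217.0529

SE* = 14.733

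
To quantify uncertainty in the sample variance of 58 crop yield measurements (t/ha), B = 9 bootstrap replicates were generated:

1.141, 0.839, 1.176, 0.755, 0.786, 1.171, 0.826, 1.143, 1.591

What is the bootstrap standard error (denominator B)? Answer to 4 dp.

SE* = 0.2564

Bootstrap SE is the standard deviation of the 9 replicate variances.
Mean of replicates: (1.141 + 0.839 + 1.176 + 0.755 + 0.786 + 1.171 + 0.826 + 1.143 + 1.591) / 9 = 9.42800 / 9 = 1.04756
Sum of squared deviations: (+0.09344)² + (−0.20856)² + (+0.12844)² + (−0.29256)² + (−0.26156)² + (+0.12344)² + (−0.22156)² + (+0.09544)² + (+0.54344)² = 0.59149
Variance = 0.59149 / 9 = 0.06572
SE* = √0.06572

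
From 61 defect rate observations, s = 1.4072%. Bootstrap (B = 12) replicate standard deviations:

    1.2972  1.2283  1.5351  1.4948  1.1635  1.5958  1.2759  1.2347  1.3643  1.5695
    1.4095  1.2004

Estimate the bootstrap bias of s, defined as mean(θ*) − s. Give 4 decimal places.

bias = −0.0431

mean(θ*) = (1.2972 + 1.2283 + 1.5351 + 1.4948 + 1.1635 + 1.5958 + 1.2759 + 1.2347 + 1.3643 + 1.5695 + 1.4095 + 1.2004) / 12 = 1.36408
bias = 1.36408 − 1.4072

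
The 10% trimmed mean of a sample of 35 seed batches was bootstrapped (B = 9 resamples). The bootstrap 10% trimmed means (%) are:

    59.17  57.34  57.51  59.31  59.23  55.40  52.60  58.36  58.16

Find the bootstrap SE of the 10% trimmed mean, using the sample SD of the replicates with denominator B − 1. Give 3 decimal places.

SE* = 2.198

Bootstrap SE is the standard deviation of the 9 replicate 10% trimmed means.
Mean of replicates: (59.17 + 57.34 + 57.51 + 59.31 + 59.23 + 55.40 + 52.60 + 58.36 + 58.16) / 9 = 517.0800 / 9 = 57.4533
Sum of squared deviations: (+1.7167)² + (−0.1133)² + (+0.0567)² + (+1.8567)² + (+1.7767)² + (−2.0533)² + (−4.8533)² + (+0.9067)² + (+0.7067)² = 38.6592
Variance = 38.6592 / 8 = 4.8324
SE* = √4.8324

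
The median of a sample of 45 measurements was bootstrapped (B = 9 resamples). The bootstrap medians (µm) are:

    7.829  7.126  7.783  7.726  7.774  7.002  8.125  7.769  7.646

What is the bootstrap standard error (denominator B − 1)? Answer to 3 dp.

Bootstrap SE is the standard deviation of the 9 replicate medians.
Mean of replicates: (7.829 + 7.126 + 7.783 + 7.726 + 7.774 + 7.002 + 8.125 + 7.769 + 7.646) / 9 = 68.7800 / 9 = 7.6422
Sum of squared deviations: (+0.1868)² + (−0.5162)² + (+0.1408)² + (+0.0838)² + (+0.1318)² + (−0.6402)² + (+0.4828)² + (+0.1268)² + (+0.0038)² = 1.0046
Variance = 1.0046 / 8 = 0.1256
SE* = √0.1256

SE* = 0.354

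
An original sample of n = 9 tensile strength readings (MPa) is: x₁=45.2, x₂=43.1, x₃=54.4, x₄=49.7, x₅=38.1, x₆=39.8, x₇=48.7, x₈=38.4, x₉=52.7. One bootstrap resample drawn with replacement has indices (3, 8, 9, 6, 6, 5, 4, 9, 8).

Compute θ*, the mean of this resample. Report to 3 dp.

Resample values: 54.4, 38.4, 52.7, 39.8, 39.8, 38.1, 49.7, 52.7, 38.4.
Mean = (54.4 + 38.4 + 52.7 + 39.8 + 39.8 + 38.1 + 49.7 + 52.7 + 38.4) / 9 = 404.00 / 9 = 44.889

θ* = 44.889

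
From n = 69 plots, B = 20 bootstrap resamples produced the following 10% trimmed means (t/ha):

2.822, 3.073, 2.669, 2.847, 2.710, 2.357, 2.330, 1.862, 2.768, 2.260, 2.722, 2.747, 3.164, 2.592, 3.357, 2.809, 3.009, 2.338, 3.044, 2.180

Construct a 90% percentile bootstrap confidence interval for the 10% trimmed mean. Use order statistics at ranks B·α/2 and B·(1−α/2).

Sorted replicates: 1.862, 2.180, 2.260, 2.330, 2.338, 2.357, 2.592, 2.669, 2.710, 2.722, 2.747, 2.768, 2.809, 2.822, 2.847, 3.009, 3.044, 3.073, 3.164, 3.357
α = 0.10; lower rank = 20 × 0.050 = 1; upper rank = 20 × 0.950 = 19.
The 1st smallest replicate is 1.862; the 19th is 3.164.

(1.862, 3.164)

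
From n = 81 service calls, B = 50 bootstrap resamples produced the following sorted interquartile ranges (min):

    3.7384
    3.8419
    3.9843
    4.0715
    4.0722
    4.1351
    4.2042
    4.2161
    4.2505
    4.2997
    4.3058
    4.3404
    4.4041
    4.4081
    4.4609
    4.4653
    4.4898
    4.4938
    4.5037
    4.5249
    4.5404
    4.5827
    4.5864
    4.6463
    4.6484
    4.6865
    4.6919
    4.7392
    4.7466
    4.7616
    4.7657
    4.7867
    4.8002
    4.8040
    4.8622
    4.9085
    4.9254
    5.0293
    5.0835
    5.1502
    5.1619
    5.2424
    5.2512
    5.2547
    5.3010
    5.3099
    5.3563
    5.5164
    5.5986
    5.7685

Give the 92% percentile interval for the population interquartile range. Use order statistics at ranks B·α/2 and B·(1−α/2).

α = 0.08; lower rank = 50 × 0.040 = 2; upper rank = 50 × 0.960 = 48.
The 2nd smallest replicate is 3.8419; the 48th is 5.5164.

(3.8419, 5.5164)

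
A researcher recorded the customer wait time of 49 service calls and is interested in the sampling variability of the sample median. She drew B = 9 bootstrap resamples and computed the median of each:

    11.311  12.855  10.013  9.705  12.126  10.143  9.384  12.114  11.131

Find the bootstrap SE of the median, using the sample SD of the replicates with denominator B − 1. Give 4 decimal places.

SE* = 1.2276

Bootstrap SE is the standard deviation of the 9 replicate medians.
Mean of replicates: (11.311 + 12.855 + 10.013 + 9.705 + 12.126 + 10.143 + 9.384 + 12.114 + 11.131) / 9 = 98.78200 / 9 = 10.97578
Sum of squared deviations: (+0.33522)² + (+1.87922)² + (−0.96278)² + (−1.27078)² + (+1.15022)² + (−0.83278)² + (−1.59178)² + (+1.13822)² + (+0.15522)² = 12.05560
Variance = 12.05560 / 8 = 1.50695
SE* = √1.50695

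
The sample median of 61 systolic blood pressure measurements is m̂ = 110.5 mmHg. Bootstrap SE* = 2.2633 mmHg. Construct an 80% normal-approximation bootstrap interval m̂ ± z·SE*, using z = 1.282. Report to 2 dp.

(107.60, 113.40)

Margin = 1.282 × 2.2633 = 2.902
Interval: 110.5 ± 2.902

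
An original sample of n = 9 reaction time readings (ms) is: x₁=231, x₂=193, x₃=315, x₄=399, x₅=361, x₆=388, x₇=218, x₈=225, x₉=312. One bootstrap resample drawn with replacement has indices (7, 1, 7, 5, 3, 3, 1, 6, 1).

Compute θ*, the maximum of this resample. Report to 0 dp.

θ* = 388

Resample values: 218, 231, 218, 361, 315, 315, 231, 388, 231.
Maximum = 388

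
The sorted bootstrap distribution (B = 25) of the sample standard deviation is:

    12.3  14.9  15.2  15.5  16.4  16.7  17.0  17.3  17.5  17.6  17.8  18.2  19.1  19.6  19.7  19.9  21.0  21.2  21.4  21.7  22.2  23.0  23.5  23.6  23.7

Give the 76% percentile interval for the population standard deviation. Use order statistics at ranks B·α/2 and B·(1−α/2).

(15.2, 23.0)

α = 0.24; lower rank = 25 × 0.120 = 3; upper rank = 25 × 0.880 = 22.
The 3rd smallest replicate is 15.2; the 22nd is 23.0.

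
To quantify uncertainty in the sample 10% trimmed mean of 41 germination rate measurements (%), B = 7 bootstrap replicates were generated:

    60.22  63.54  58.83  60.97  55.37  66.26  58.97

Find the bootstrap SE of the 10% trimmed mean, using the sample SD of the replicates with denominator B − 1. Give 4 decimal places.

SE* = 3.5143

Bootstrap SE is the standard deviation of the 7 replicate 10% trimmed means.
Mean of replicates: (60.22 + 63.54 + 58.83 + 60.97 + 55.37 + 66.26 + 58.97) / 7 = 424.16000 / 7 = 60.59429
Sum of squared deviations: (−0.37429)² + (+2.94571)² + (−1.76429)² + (+0.37571)² + (−5.22429)² + (+5.66571)² + (−1.62429)² = 74.10297
Variance = 74.10297 / 6 = 12.35050
SE* = √12.35050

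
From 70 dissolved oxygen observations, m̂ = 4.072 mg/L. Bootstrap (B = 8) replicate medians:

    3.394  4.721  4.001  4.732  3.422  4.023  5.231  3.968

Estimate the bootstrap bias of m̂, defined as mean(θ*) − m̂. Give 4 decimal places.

bias = +0.1145

mean(θ*) = (3.394 + 4.721 + 4.001 + 4.732 + 3.422 + 4.023 + 5.231 + 3.968) / 8 = 4.18650
bias = 4.18650 − 4.072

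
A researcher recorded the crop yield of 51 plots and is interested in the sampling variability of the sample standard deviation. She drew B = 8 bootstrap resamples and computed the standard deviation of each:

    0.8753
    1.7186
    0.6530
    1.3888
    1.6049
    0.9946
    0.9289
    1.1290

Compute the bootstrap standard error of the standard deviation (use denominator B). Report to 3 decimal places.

SE* = 0.350

Bootstrap SE is the standard deviation of the 8 replicate standard deviations.
Mean of replicates: (0.8753 + 1.7186 + 0.6530 + 1.3888 + 1.6049 + 0.9946 + 0.9289 + 1.1290) / 8 = 9.29310 / 8 = 1.16164
Sum of squared deviations: (−0.28634)² + (+0.55696)² + (−0.50864)² + (+0.22716)² + (+0.44326)² + (−0.16704)² + (−0.23274)² + (−0.03264)² = 0.98213
Variance = 0.98213 / 8 = 0.12277
SE* = √0.12277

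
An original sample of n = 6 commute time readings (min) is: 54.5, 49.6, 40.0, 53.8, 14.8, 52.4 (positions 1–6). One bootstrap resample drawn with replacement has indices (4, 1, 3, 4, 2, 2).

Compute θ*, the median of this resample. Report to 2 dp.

Resample values: 53.8, 54.5, 40.0, 53.8, 49.6, 49.6.
Sorted: 40.0, 49.6, 49.6, 53.8, 53.8, 54.5
Median = average of the two middle values = 51.70

θ* = 51.70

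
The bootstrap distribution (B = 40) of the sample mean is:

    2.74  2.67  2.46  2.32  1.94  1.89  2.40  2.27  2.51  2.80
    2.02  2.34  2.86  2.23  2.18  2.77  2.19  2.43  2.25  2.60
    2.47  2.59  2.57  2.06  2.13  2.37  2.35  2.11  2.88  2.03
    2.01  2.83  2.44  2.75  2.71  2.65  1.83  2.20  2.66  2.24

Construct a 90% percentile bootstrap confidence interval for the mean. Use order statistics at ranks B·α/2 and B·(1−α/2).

(1.89, 2.83)

Sorted replicates: 1.83, 1.89, 1.94, 2.01, 2.02, 2.03, 2.06, 2.11, 2.13, 2.18, 2.19, 2.20, 2.23, 2.24, 2.25, 2.27, 2.32, 2.34, 2.35, 2.37, 2.40, 2.43, 2.44, 2.46, 2.47, 2.51, 2.57, 2.59, 2.60, 2.65, 2.66, 2.67, 2.71, 2.74, 2.75, 2.77, 2.80, 2.83, 2.86, 2.88
α = 0.10; lower rank = 40 × 0.050 = 2; upper rank = 40 × 0.950 = 38.
The 2nd smallest replicate is 1.89; the 38th is 2.83.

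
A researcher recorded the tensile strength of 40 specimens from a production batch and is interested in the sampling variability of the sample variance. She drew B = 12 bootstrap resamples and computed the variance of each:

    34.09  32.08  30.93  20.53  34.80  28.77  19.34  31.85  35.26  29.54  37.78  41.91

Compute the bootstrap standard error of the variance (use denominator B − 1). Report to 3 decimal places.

Bootstrap SE is the standard deviation of the 12 replicate variances.
Mean of replicates: (34.09 + 32.08 + 30.93 + 20.53 + 34.80 + 28.77 + 19.34 + 31.85 + 35.26 + 29.54 + 37.78 + 41.91) / 12 = 376.8800 / 12 = 31.4067
Sum of squared deviations: (+2.6833)² + (+0.6733)² + (−0.4767)² + (−10.8767)² + (+3.3933)² + (−2.6367)² + (−12.0667)² + (+0.4433)² + (+3.8533)² + (−1.8667)² + (+6.3733)² + (+10.5033)² = 459.7225
Variance = 459.7225 / 11 = 41.7930
SE* = √41.7930

SE* = 6.465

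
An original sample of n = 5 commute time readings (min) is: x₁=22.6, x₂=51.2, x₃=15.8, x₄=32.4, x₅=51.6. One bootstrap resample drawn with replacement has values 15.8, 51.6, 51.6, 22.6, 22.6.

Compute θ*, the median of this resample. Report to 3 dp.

Sorted: 15.8, 22.6, 22.6, 51.6, 51.6
Median = middle value = 22.600

θ* = 22.600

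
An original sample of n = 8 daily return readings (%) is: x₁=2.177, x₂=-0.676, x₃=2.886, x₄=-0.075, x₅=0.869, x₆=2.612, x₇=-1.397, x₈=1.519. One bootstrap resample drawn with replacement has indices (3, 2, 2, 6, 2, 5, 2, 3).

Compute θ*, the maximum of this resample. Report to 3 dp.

θ* = 2.886

Resample values: 2.886, -0.676, -0.676, 2.612, -0.676, 0.869, -0.676, 2.886.
Maximum = 2.886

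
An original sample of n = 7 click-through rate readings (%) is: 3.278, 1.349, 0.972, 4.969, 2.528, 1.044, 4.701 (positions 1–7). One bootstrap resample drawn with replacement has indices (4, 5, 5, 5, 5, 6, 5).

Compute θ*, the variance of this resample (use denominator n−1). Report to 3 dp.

Resample values: 4.969, 2.528, 2.528, 2.528, 2.528, 1.044, 2.528.
Mean = 2.6647; sum of squared deviations = 8.0299
s² = 8.0299 / 6 = 1.3383

θ* = 1.338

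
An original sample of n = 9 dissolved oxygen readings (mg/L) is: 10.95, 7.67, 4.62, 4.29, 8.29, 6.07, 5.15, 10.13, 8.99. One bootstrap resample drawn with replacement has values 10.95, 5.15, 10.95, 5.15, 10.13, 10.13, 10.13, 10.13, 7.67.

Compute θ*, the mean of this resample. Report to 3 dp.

θ* = 8.932

Mean = (10.95 + 5.15 + 10.95 + 5.15 + 10.13 + 10.13 + 10.13 + 10.13 + 7.67) / 9 = 80.390 / 9 = 8.932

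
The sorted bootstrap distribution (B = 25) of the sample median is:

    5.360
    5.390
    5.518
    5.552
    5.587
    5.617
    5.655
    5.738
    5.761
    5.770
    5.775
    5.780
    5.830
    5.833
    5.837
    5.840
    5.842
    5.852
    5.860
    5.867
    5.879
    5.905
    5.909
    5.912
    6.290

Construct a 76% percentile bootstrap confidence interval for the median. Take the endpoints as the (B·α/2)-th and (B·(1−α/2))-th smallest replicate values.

(5.518, 5.905)

α = 0.24; lower rank = 25 × 0.120 = 3; upper rank = 25 × 0.880 = 22.
The 3rd smallest replicate is 5.518; the 22nd is 5.905.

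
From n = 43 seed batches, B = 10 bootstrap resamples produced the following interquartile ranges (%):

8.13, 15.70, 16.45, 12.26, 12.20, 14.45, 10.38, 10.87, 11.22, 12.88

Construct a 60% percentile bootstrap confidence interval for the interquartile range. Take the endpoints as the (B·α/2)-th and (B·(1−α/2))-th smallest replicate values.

(10.38, 14.45)

Sorted replicates: 8.13, 10.38, 10.87, 11.22, 12.20, 12.26, 12.88, 14.45, 15.70, 16.45
α = 0.40; lower rank = 10 × 0.200 = 2; upper rank = 10 × 0.800 = 8.
The 2nd smallest replicate is 10.38; the 8th is 14.45.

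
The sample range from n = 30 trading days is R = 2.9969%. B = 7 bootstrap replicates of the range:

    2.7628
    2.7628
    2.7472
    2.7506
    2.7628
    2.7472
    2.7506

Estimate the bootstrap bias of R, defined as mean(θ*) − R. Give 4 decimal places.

bias = −0.2420

mean(θ*) = (2.7628 + 2.7628 + 2.7472 + 2.7506 + 2.7628 + 2.7472 + 2.7506) / 7 = 2.75486
bias = 2.75486 − 2.9969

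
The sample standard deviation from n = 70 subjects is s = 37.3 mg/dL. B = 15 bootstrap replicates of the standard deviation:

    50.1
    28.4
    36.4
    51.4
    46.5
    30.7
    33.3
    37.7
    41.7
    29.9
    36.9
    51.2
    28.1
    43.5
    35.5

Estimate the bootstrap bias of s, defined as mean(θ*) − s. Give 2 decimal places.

bias = +1.45

mean(θ*) = (50.1 + 28.4 + 36.4 + 51.4 + 46.5 + 30.7 + 33.3 + 37.7 + 41.7 + 29.9 + 36.9 + 51.2 + 28.1 + 43.5 + 35.5) / 15 = 38.753
bias = 38.753 − 37.3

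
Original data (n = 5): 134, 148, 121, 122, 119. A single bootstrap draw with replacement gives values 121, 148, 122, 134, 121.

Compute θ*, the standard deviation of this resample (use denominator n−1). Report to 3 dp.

Mean = 129.2000; sum of squared deviations = 562.8000
s² = 562.8000 / 4 = 140.7000
s = √140.7000 = 11.862

θ* = 11.862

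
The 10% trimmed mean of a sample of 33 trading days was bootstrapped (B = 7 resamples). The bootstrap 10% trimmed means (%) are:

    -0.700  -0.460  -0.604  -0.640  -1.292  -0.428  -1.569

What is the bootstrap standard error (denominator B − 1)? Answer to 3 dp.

SE* = 0.440

Bootstrap SE is the standard deviation of the 7 replicate 10% trimmed means.
Mean of replicates: ((-0.700) + (-0.460) + (-0.604) + (-0.640) + (-1.292) + (-0.428) + (-1.569)) / 7 = -5.6930 / 7 = -0.8133
Sum of squared deviations: (+0.1133)² + (+0.3533)² + (+0.2093)² + (+0.1733)² + (−0.4787)² + (+0.3853)² + (−0.7557)² = 1.1602
Variance = 1.1602 / 6 = 0.1934
SE* = √0.1934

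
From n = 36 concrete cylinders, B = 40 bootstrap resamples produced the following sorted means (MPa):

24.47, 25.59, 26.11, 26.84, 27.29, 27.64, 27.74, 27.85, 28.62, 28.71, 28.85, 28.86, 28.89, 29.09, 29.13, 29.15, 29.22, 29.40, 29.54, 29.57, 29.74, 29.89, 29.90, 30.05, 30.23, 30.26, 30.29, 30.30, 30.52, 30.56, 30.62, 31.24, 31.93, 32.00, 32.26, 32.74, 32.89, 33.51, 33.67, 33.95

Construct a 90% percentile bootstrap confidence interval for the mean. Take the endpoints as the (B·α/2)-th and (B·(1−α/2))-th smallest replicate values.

(25.59, 33.51)

α = 0.10; lower rank = 40 × 0.050 = 2; upper rank = 40 × 0.950 = 38.
The 2nd smallest replicate is 25.59; the 38th is 33.51.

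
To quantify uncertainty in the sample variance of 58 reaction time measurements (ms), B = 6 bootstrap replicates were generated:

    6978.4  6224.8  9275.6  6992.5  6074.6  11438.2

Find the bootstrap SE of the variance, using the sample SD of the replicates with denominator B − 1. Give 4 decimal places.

SE* = 2106.8265

Bootstrap SE is the standard deviation of the 6 replicate variances.
Mean of replicates: (6978.4 + 6224.8 + 9275.6 + 6992.5 + 6074.6 + 11438.2) / 6 = 46984.10000 / 6 = 7830.68333
Sum of squared deviations: (−852.28333)² + (−1605.88333)² + (+1444.91667)² + (−838.18333)² + (−1756.08333)² + (+3607.51667)² = 22193588.80833
Variance = 22193588.80833 / 5 = 4438717.76167
SE* = √4438717.76167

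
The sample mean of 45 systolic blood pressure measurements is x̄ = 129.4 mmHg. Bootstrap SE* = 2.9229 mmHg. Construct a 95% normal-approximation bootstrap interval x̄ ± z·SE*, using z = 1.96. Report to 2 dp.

Margin = 1.96 × 2.9229 = 5.729
Interval: 129.4 ± 5.729

(123.67, 135.13)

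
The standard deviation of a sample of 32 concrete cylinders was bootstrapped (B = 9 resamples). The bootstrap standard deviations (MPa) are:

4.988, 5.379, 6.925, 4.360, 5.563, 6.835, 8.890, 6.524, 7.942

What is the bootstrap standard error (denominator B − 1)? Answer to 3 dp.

SE* = 1.456

Bootstrap SE is the standard deviation of the 9 replicate standard deviations.
Mean of replicates: (4.988 + 5.379 + 6.925 + 4.360 + 5.563 + 6.835 + 8.890 + 6.524 + 7.942) / 9 = 57.4060 / 9 = 6.3784
Sum of squared deviations: (−1.3904)² + (−0.9994)² + (+0.5466)² + (−2.0184)² + (−0.8154)² + (+0.4566)² + (+2.5116)² + (+0.1456)² + (+1.5636)² = 16.9523
Variance = 16.9523 / 8 = 2.1190
SE* = √2.1190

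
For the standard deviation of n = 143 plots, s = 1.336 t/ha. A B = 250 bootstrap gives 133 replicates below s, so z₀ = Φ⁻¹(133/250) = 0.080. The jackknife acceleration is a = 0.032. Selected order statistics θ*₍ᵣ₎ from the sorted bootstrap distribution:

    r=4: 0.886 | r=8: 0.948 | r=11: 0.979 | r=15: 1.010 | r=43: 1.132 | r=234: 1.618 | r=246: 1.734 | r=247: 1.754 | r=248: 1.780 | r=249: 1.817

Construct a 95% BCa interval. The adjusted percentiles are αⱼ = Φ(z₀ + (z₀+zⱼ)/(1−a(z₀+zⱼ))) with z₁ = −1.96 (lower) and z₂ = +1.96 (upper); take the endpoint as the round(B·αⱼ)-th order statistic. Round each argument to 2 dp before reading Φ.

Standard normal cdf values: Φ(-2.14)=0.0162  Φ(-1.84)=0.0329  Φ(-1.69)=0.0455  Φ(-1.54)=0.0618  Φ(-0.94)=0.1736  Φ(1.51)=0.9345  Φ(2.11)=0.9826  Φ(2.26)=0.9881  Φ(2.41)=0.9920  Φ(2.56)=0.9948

Lower: z₀ + z₁ = 0.080 + (-1.960) = -1.880; 1 − a(z₀+z₁) = 1 − (0.032)(-1.880) = 1.0602; argument = 0.080 + (-1.880)/1.0602 = -1.6933 → -1.69.
α₁ = Φ(-1.69) = 0.0455; rank = round(250 × 0.0455) = 11; θ*₍11₎ = 0.979.
Upper: z₀ + z₂ = 2.040; 1 − a(z₀+z₂) = 0.9347; argument = 2.2625 → 2.26; α₂ = 0.9881; rank = 247; θ*₍247₎ = 1.754.

(0.979, 1.754)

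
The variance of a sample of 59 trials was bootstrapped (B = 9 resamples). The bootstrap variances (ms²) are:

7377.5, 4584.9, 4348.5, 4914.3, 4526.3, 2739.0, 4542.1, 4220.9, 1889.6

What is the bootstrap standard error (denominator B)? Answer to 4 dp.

SE* = 1424.8940

Bootstrap SE is the standard deviation of the 9 replicate variances.
Mean of replicates: (7377.5 + 4584.9 + 4348.5 + 4914.3 + 4526.3 + 2739.0 + 4542.1 + 4220.9 + 1889.6) / 9 = 39143.10000 / 9 = 4349.23333
Sum of squared deviations: (+3028.26667)² + (+235.66667)² + (−0.73333)² + (+565.06667)² + (+177.06667)² + (−1610.23333)² + (+192.86667)² + (−128.33333)² + (−2459.63333)² = 18272905.78000
Variance = 18272905.78000 / 9 = 2030322.86444
SE* = √2030322.86444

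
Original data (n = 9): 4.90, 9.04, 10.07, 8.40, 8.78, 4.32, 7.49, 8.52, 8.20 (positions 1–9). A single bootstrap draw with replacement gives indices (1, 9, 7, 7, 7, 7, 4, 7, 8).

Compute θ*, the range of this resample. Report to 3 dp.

θ* = 3.620

Resample values: 4.90, 8.20, 7.49, 7.49, 7.49, 7.49, 8.40, 7.49, 8.52.
Range = 8.52 − 4.90 = 3.620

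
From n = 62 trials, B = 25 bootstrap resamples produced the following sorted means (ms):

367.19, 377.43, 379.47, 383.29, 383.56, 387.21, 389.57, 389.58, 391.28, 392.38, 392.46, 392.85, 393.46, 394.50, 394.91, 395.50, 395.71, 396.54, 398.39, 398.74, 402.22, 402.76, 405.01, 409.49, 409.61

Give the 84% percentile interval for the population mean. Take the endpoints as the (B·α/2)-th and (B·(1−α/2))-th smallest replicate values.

(377.43, 405.01)

α = 0.16; lower rank = 25 × 0.080 = 2; upper rank = 25 × 0.920 = 23.
The 2nd smallest replicate is 377.43; the 23rd is 405.01.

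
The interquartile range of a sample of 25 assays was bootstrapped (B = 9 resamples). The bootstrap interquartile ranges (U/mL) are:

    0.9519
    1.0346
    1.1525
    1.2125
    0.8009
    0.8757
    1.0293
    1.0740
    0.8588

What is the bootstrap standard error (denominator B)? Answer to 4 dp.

Bootstrap SE is the standard deviation of the 9 replicate interquartile ranges.
Mean of replicates: (0.9519 + 1.0346 + 1.1525 + 1.2125 + 0.8009 + 0.8757 + 1.0293 + 1.0740 + 0.8588) / 9 = 8.99020 / 9 = 0.99891
Sum of squared deviations: (−0.04701)² + (+0.03569)² + (+0.15359)² + (+0.21359)² + (−0.19801)² + (−0.12321)² + (+0.03039)² + (+0.07509)² + (−0.14011)² = 0.15328
Variance = 0.15328 / 9 = 0.01703
SE* = √0.01703

SE* = 0.1305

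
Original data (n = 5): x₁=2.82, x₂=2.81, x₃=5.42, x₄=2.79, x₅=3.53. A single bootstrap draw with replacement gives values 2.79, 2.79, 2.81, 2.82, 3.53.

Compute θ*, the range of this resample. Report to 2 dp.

θ* = 0.74

Range = 3.53 − 2.79 = 0.74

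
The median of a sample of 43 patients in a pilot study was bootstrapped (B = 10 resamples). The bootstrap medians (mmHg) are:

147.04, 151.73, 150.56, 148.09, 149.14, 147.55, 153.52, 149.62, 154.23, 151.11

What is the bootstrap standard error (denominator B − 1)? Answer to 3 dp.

Bootstrap SE is the standard deviation of the 10 replicate medians.
Mean of replicates: (147.04 + 151.73 + 150.56 + 148.09 + 149.14 + 147.55 + 153.52 + 149.62 + 154.23 + 151.11) / 10 = 1502.5900 / 10 = 150.2590
Sum of squared deviations: (−3.2190)² + (+1.4710)² + (+0.3010)² + (−2.1690)² + (−1.1190)² + (−2.7090)² + (+3.2610)² + (−0.6390)² + (+3.9710)² + (+0.8510)² = 53.4473
Variance = 53.4473 / 9 = 5.9386
SE* = √5.9386

SE* = 2.437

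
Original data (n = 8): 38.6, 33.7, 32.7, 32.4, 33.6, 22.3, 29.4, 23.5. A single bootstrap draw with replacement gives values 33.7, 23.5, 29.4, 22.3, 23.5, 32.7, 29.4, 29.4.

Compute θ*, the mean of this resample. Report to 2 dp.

θ* = 27.99

Mean = (33.7 + 23.5 + 29.4 + 22.3 + 23.5 + 32.7 + 29.4 + 29.4) / 8 = 223.90 / 8 = 27.99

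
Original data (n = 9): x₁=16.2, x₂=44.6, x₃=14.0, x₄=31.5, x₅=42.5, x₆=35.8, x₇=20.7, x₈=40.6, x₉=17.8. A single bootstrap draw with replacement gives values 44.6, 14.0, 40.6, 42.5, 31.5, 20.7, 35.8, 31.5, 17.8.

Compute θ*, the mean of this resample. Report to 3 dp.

θ* = 31.000

Mean = (44.6 + 14.0 + 40.6 + 42.5 + 31.5 + 20.7 + 35.8 + 31.5 + 17.8) / 9 = 279.00 / 9 = 31.000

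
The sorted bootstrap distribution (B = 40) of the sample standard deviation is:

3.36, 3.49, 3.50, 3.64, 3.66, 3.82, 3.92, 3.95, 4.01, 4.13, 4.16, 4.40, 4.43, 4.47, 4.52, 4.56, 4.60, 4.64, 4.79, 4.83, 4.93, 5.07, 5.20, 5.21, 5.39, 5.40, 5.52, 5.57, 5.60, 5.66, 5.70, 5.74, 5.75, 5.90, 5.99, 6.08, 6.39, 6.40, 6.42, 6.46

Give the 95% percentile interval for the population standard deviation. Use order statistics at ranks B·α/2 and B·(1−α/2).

(3.36, 6.42)

α = 0.05; lower rank = 40 × 0.025 = 1; upper rank = 40 × 0.975 = 39.
The 1st smallest replicate is 3.36; the 39th is 6.42.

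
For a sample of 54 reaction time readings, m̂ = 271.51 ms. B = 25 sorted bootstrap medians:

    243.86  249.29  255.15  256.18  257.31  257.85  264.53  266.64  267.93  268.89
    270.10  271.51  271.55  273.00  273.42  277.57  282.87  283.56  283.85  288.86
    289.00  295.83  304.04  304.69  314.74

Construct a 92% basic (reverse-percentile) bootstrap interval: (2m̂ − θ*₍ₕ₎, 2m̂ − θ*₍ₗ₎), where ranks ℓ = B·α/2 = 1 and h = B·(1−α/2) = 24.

(238.33, 299.16)

Percentile endpoints at ranks 1 and 24: θ*₍1₎ = 243.86, θ*₍24₎ = 304.69.
Basic interval reflects these around m̂:
  lower = 2 × 271.51 − 304.69 = 238.33
  upper = 2 × 271.51 − 243.86 = 299.16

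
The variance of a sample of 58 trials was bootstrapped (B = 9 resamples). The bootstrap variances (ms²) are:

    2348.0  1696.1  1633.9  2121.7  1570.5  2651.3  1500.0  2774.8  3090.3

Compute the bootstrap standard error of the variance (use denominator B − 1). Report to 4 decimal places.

Bootstrap SE is the standard deviation of the 9 replicate variances.
Mean of replicates: (2348.0 + 1696.1 + 1633.9 + 2121.7 + 1570.5 + 2651.3 + 1500.0 + 2774.8 + 3090.3) / 9 = 19386.60000 / 9 = 2154.06667
Sum of squared deviations: (+193.93333)² + (−457.96667)² + (−520.16667)² + (−32.36667)² + (−583.56667)² + (+497.23333)² + (−654.06667)² + (+620.73333)² + (+936.23333)² = 2796401.54000
Variance = 2796401.54000 / 8 = 349550.19250
SE* = √349550.19250

SE* = 591.2277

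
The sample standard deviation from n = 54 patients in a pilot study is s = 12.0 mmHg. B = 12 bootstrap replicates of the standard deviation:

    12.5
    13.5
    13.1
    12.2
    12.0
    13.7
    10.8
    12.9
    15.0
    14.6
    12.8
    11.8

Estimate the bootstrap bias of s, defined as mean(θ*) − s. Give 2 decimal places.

bias = +0.91

mean(θ*) = (12.5 + 13.5 + 13.1 + 12.2 + 12.0 + 13.7 + 10.8 + 12.9 + 15.0 + 14.6 + 12.8 + 11.8) / 12 = 12.908
bias = 12.908 − 12.0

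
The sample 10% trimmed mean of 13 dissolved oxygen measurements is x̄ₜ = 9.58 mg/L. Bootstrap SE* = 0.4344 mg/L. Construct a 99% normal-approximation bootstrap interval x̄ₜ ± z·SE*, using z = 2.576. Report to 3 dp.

Margin = 2.576 × 0.4344 = 1.1190
Interval: 9.58 ± 1.1190

(8.461, 10.699)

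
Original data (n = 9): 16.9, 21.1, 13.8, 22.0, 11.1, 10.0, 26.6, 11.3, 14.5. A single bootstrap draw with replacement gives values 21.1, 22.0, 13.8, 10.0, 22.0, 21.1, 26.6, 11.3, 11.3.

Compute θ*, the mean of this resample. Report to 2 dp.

θ* = 17.69

Mean = (21.1 + 22.0 + 13.8 + 10.0 + 22.0 + 21.1 + 26.6 + 11.3 + 11.3) / 9 = 159.20 / 9 = 17.69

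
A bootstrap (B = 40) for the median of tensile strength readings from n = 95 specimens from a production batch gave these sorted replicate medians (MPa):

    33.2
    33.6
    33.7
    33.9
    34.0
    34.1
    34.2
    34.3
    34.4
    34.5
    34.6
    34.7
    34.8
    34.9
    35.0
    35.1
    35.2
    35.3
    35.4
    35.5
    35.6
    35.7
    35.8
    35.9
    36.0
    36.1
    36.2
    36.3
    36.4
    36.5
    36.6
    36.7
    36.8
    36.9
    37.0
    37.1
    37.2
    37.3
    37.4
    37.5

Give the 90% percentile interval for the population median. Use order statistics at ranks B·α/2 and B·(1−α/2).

(33.6, 37.3)

α = 0.10; lower rank = 40 × 0.050 = 2; upper rank = 40 × 0.950 = 38.
The 2nd smallest replicate is 33.6; the 38th is 37.3.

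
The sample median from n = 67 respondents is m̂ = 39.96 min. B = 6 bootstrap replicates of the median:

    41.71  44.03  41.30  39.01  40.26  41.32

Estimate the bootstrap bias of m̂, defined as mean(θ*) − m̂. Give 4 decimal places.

bias = +1.3117

mean(θ*) = (41.71 + 44.03 + 41.30 + 39.01 + 40.26 + 41.32) / 6 = 41.27167
bias = 41.27167 − 39.96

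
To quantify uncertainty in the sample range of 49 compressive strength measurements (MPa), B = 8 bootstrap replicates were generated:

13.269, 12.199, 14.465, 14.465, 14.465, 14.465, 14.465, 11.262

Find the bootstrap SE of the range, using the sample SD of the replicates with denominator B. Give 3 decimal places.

Bootstrap SE is the standard deviation of the 8 replicate ranges.
Mean of replicates: (13.269 + 12.199 + 14.465 + 14.465 + 14.465 + 14.465 + 14.465 + 11.262) / 8 = 109.0550 / 8 = 13.6319
Sum of squared deviations: (−0.3629)² + (−1.4329)² + (+0.8331)² + (+0.8331)² + (+0.8331)² + (+0.8331)² + (+0.8331)² + (−2.3699)² = 11.2716
Variance = 11.2716 / 8 = 1.4090
SE* = √1.4090

SE* = 1.187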